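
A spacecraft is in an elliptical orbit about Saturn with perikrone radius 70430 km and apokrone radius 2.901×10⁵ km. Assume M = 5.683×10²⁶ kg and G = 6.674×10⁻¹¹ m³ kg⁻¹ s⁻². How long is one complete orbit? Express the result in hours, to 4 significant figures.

T ≈ 21.69 hours

μ = GM = 6.674×10⁻¹¹ × 5.683×10²⁶ = 3.793×10¹⁶ m³/s².
Semi-major axis a = (r_p + r_a)/2 = (70430 + 2.9010×10⁵)/2 = 1.8026×10⁵ km = 1.803×10⁸ m.
By Kepler's third law T = 2π√(a³/μ) = 2π × 1.243×10⁴ = 7.808×10⁴ s.
= 21.69 hours.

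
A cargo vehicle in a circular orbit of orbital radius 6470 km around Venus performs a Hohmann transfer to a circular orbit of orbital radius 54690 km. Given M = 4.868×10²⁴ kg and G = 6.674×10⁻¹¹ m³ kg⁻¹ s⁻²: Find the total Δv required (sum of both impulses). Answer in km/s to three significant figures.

Δv_total ≈ 3.71 km/s

μ = GM = 6.674×10⁻¹¹ × 4.868×10²⁴ = 3.249×10¹⁴ m³/s².
r₁ = 6470 km = 6.470×10⁶ m.
r₂ = 54690 km = 5.469×10⁷ m.
Transfer ellipse a_t = (r₁ + r₂)/2 = 3.058×10⁷ m.
At r₁: circular v_c1 = √(μ/r₁) = 7086 m/s; transfer-periapsis v_p = √[μ(2/r₁ − 1/a_t)] = 9477 m/s.
Δv₁ = v_p − v_c1 = 2390 m/s.
At r₂: circular v_c2 = √(μ/r₂) = 2437 m/s; transfer-apoapsis v_a = √[μ(2/r₂ − 1/a_t)] = 1121 m/s.
Δv₂ = v_c2 − v_a = 1316 m/s.
Total Δv = Δv₁ + Δv₂ = 3707 m/s = 3.707 km/s.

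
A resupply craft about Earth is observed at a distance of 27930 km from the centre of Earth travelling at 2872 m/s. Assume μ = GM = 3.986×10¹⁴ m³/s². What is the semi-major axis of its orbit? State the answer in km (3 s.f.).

a ≈ 19600 km

r = 2.793×10⁷ m.
Specific orbital energy ε = v²/2 − μ/r = (2872)²/2 − 3.986×10¹⁴/2.793×10⁷ = -1.015×10⁷ J/kg.
Since ε = −μ/(2a), a = −μ/(2ε) = 1.964×10⁷ m = 19641 km.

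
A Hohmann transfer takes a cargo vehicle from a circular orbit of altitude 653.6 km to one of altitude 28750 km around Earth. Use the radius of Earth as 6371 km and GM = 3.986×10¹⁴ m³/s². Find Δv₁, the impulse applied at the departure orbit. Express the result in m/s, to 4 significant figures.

Δv ≈ 2192 m/s

r₁ = 6371 + 653.6 = 7024.6 km = 7.0246×10⁶ m.
r₂ = 6371 + 28750 = 35121 km = 3.5121×10⁷ m.
Transfer ellipse a_t = (r₁ + r₂)/2 = 2.107×10⁷ m.
At r₁: circular v_c1 = √(μ/r₁) = 7533 m/s; transfer-perigee v_p = √[μ(2/r₁ − 1/a_t)] = 9725 m/s.
Δv₁ = v_p − v_c1 = 2192 m/s.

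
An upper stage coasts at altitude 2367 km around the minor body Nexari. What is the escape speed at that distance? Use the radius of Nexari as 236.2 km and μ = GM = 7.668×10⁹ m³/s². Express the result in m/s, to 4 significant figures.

v_esc ≈ 76.75 m/s

r = 236.2 + 2367 = 2603.2 km = 2.6032×10⁶ m.
Escape speed v_esc = √(2μ/r) = √(2 × 7.668×10⁹ / 2.603×10⁶) = √(5.891×10³) = 76.75 m/s.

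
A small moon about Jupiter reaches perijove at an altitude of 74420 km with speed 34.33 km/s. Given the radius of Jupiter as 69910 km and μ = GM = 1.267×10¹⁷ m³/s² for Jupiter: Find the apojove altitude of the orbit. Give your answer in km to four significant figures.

r_p = 69910 + 74420 = 1.4433×10⁵ km = 1.443×10⁸ m.
Specific energy ε = v²/2 − μ/r = -2.886×10⁸ J/kg, so a = −μ/(2ε) = 2.195×10⁸ m.
The apsides satisfy r_p + r_a = 2a, so the apojove radius is 2a − r_p = 2.947×10⁸ m = 2.9472×10⁵ km.
Apojove altitude = 2.9472×10⁵ − 69910 = 2.2481×10⁵ km.

apojove altitude ≈ 2.248×10⁵ km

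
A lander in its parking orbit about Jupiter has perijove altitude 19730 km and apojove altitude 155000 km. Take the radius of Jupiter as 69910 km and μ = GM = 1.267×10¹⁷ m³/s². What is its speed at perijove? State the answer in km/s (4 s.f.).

r_p = 69910 + 19730 = 89640 km = 8.9640×10⁷ m.
r_a = 69910 + 155000 = 224910 km = 2.2491×10⁸ m.
Semi-major axis a = (r_p + r_a)/2 = 1.5728×10⁵ km = 1.573×10⁸ m.
Vis-viva: v² = μ(2/r − 1/a) = 1.267×10¹⁷ × (2.231×10⁻⁸ − 6.358×10⁻⁹) = 2.021×10⁹ m²/s².
v = 44960 m/s = 44.96 km/s.

v ≈ 44.96 km/s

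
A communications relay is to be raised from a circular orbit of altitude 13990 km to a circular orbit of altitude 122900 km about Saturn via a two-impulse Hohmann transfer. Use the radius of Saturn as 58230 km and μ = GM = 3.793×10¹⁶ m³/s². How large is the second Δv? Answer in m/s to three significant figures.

r₁ = 58230 + 13990 = 72220 km = 7.2220×10⁷ m.
r₂ = 58230 + 122900 = 181130 km = 1.8113×10⁸ m.
Transfer ellipse a_t = (r₁ + r₂)/2 = 1.267×10⁸ m.
At r₁: circular v_c1 = √(μ/r₁) = 22920 m/s; transfer-perikrone v_p = √[μ(2/r₁ − 1/a_t)] = 27400 m/s.
At r₂: circular v_c2 = √(μ/r₂) = 14470 m/s; transfer-apokrone v_a = √[μ(2/r₂ − 1/a_t)] = 10930 m/s.
Δv₂ = v_c2 − v_a = 3544 m/s.

Δv ≈ 3540 m/s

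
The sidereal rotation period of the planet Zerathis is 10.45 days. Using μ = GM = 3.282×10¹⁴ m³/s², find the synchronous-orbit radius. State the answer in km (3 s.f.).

r_sync ≈ 1.89×10⁵ km

T = 10.45 days = 9.029×10⁵ s.
A synchronous orbit has period T, so by Kepler's third law a = (μT²/4π²)^(1/3).
μT²/4π² = 3.282×10¹⁴ × (9.029×10⁵)² / 39.48 = 6.777×10²⁴ m³.
a = 1.892×10⁸ m = 1.8924×10⁵ km.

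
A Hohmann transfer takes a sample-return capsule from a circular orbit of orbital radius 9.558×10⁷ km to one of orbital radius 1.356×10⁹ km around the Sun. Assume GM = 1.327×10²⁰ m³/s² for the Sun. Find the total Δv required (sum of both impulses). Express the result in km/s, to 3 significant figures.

Δv_total ≈ 20.0 km/s

r₁ = 9.558×10⁷ km = 9.558×10¹⁰ m.
r₂ = 1.356×10⁹ km = 1.356×10¹² m.
Transfer ellipse a_t = (r₁ + r₂)/2 = 7.258×10¹¹ m.
At r₁: circular v_c1 = √(μ/r₁) = 37260 m/s; transfer-perihelion v_p = √[μ(2/r₁ − 1/a_t)] = 50930 m/s.
Δv₁ = v_p − v_c1 = 13670 m/s.
At r₂: circular v_c2 = √(μ/r₂) = 9892 m/s; transfer-aphelion v_a = √[μ(2/r₂ − 1/a_t)] = 3590 m/s.
Δv₂ = v_c2 − v_a = 6303 m/s.
Total Δv = Δv₁ + Δv₂ = 19970 m/s = 19.97 km/s.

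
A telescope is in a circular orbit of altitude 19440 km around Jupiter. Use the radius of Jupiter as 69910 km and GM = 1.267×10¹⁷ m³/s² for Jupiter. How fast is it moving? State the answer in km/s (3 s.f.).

r = 69910 + 19440 = 89350 km = 8.9350×10⁷ m.
For a circular orbit v = √(μ/r) = √(1.267×10¹⁷ / 8.935×10⁷) = √(1.418×10⁹) = 37660 m/s.
That is 37.66 km/s.

v ≈ 37.7 km/s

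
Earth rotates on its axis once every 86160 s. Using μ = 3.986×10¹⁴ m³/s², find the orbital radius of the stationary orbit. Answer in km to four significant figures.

r_sync ≈ 42160 km

A synchronous orbit has period T, so by Kepler's third law a = (μT²/4π²)^(1/3).
μT²/4π² = 3.986×10¹⁴ × (8.616×10⁴)² / 39.48 = 7.495×10²² m³.
a = 4.216×10⁷ m = 42163 km.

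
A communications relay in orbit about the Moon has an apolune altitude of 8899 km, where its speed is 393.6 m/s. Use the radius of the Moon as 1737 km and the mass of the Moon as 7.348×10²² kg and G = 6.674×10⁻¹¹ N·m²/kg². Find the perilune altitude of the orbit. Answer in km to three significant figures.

μ = GM = 6.674×10⁻¹¹ × 7.348×10²² = 4.904×10¹² m³/s².
r_a = 1737 + 8899 = 10636 km = 1.064×10⁷ m.
Specific energy ε = v²/2 − μ/r = -3.836×10⁵ J/kg, so a = −μ/(2ε) = 6.392×10⁶ m.
The apsides satisfy r_p + r_a = 2a, so the perilune radius is 2a − r_a = 2.148×10⁶ m = 2147.6 km.
Perilune altitude = 2147.6 − 1737 = 410.62 km.

perilune altitude ≈ 411 km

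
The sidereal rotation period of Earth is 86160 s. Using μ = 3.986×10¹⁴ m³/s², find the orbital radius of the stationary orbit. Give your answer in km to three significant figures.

r_sync ≈ 42200 km

A synchronous orbit has period T, so by Kepler's third law a = (μT²/4π²)^(1/3).
μT²/4π² = 3.986×10¹⁴ × (8.616×10⁴)² / 39.48 = 7.495×10²² m³.
a = 4.216×10⁷ m = 42163 km.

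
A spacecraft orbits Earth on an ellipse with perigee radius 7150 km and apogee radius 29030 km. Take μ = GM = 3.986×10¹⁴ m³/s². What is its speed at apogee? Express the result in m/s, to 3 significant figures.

v ≈ 2330 m/s

Semi-major axis a = (r_p + r_a)/2 = 18090 km = 1.809×10⁷ m.
Vis-viva: v² = μ(2/r − 1/a) = 3.986×10¹⁴ × (6.889×10⁻⁸ − 5.528×10⁻⁸) = 5.427×10⁶ m²/s².
v = 2330 m/s.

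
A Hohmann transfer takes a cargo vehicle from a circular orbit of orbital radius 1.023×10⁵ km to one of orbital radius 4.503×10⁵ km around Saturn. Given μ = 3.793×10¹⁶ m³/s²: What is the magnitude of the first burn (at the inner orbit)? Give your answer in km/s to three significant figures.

Δv ≈ 5.33 km/s

r₁ = 1.023×10⁵ km = 1.023×10⁸ m.
r₂ = 4.503×10⁵ km = 4.503×10⁸ m.
Transfer ellipse a_t = (r₁ + r₂)/2 = 2.763×10⁸ m.
At r₁: circular v_c1 = √(μ/r₁) = 19260 m/s; transfer-perikrone v_p = √[μ(2/r₁ − 1/a_t)] = 24580 m/s.
Δv₁ = v_p − v_c1 = 5326 m/s.
= 5.326 km/s.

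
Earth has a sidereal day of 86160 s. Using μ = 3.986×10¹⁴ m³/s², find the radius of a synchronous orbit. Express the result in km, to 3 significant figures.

A synchronous orbit has period T, so by Kepler's third law a = (μT²/4π²)^(1/3).
μT²/4π² = 3.986×10¹⁴ × (8.616×10⁴)² / 39.48 = 7.495×10²² m³.
a = 4.216×10⁷ m = 42163 km.

r_sync ≈ 42200 km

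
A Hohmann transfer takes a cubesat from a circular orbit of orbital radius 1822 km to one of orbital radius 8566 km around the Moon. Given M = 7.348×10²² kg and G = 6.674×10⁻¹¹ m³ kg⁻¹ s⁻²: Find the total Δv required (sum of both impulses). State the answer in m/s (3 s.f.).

μ = GM = 6.674×10⁻¹¹ × 7.348×10²² = 4.904×10¹² m³/s².
r₁ = 1822 km = 1.822×10⁶ m.
r₂ = 8566 km = 8.566×10⁶ m.
Transfer ellipse a_t = (r₁ + r₂)/2 = 5.194×10⁶ m.
At r₁: circular v_c1 = √(μ/r₁) = 1641 m/s; transfer-perilune v_p = √[μ(2/r₁ − 1/a_t)] = 2107 m/s.
Δv₁ = v_p − v_c1 = 466.3 m/s.
At r₂: circular v_c2 = √(μ/r₂) = 756.6 m/s; transfer-apolune v_a = √[μ(2/r₂ − 1/a_t)] = 448.1 m/s.
Δv₂ = v_c2 − v_a = 308.5 m/s.
Total Δv = Δv₁ + Δv₂ = 774.8 m/s.

Δv_total ≈ 775 m/s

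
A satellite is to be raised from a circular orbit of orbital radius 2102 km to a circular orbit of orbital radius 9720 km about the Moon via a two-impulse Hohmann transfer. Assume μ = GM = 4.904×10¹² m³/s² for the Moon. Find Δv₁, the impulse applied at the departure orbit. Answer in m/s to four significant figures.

r₁ = 2102 km = 2.102×10⁶ m.
r₂ = 9720 km = 9.720×10⁶ m.
Transfer ellipse a_t = (r₁ + r₂)/2 = 5.911×10⁶ m.
At r₁: circular v_c1 = √(μ/r₁) = 1527 m/s; transfer-perilune v_p = √[μ(2/r₁ − 1/a_t)] = 1959 m/s.
Δv₁ = v_p − v_c1 = 431.2 m/s.

Δv ≈ 431.2 m/s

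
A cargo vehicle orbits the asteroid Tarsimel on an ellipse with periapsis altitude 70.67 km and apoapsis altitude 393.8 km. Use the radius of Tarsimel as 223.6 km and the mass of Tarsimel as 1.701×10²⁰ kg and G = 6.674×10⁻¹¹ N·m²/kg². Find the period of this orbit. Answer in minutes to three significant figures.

T ≈ 302 minutes

μ = GM = 6.674×10⁻¹¹ × 1.701×10²⁰ = 1.135×10¹⁰ m³/s².
r_p = 223.6 + 70.67 = 294.27 km = 2.9427×10⁵ m.
r_a = 223.6 + 393.8 = 617.40 km = 6.1740×10⁵ m.
Semi-major axis a = (r_p + r_a)/2 = (294.27 + 617.40)/2 = 455.83 km = 4.558×10⁵ m.
By Kepler's third law T = 2π√(a³/μ) = 2π × 2.888×10³ = 1.815×10⁴ s.
= 302.5 minutes.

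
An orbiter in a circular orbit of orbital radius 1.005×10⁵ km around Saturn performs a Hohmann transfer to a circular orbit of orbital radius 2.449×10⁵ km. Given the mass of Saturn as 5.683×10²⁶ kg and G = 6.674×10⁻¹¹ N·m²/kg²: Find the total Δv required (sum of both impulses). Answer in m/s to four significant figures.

μ = GM = 6.674×10⁻¹¹ × 5.683×10²⁶ = 3.793×10¹⁶ m³/s².
r₁ = 1.005×10⁵ km = 1.005×10⁸ m.
r₂ = 2.449×10⁵ km = 2.449×10⁸ m.
Transfer ellipse a_t = (r₁ + r₂)/2 = 1.727×10⁸ m.
At r₁: circular v_c1 = √(μ/r₁) = 19430 m/s; transfer-perikrone v_p = √[μ(2/r₁ − 1/a_t)] = 23130 m/s.
Δv₁ = v_p − v_c1 = 3707 m/s.
At r₂: circular v_c2 = √(μ/r₂) = 12440 m/s; transfer-apokrone v_a = √[μ(2/r₂ − 1/a_t)] = 9493 m/s.
Δv₂ = v_c2 − v_a = 2951 m/s.
Total Δv = Δv₁ + Δv₂ = 6658 m/s.

Δv_total ≈ 6658 m/s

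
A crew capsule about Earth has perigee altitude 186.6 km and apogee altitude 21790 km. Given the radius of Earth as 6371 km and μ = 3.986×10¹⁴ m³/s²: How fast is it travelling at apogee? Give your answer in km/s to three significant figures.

r_p = 6371 + 186.6 = 6557.6 km = 6.5576×10⁶ m.
r_a = 6371 + 21790 = 28161 km = 2.8161×10⁷ m.
Semi-major axis a = (r_p + r_a)/2 = 17359 km = 1.736×10⁷ m.
Vis-viva: v² = μ(2/r − 1/a) = 3.986×10¹⁴ × (7.102×10⁻⁸ − 5.761×10⁻⁸) = 5.347×10⁶ m²/s².
v = 2312 m/s = 2.312 km/s.

v ≈ 2.31 km/s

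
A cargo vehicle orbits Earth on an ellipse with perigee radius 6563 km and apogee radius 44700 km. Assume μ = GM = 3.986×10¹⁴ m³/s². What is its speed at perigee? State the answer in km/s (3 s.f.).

v ≈ 10.3 km/s

Semi-major axis a = (r_p + r_a)/2 = 25632 km = 2.563×10⁷ m.
Vis-viva: v² = μ(2/r − 1/a) = 3.986×10¹⁴ × (3.047×10⁻⁷ − 3.901×10⁻⁸) = 1.059×10⁸ m²/s².
v = 10290 m/s = 10.29 km/s.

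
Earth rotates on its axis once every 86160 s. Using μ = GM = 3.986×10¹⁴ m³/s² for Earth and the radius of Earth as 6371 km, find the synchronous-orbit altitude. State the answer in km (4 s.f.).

h_sync ≈ 35790 km

A synchronous orbit has period T, so by Kepler's third law a = (μT²/4π²)^(1/3).
μT²/4π² = 3.986×10¹⁴ × (8.616×10⁴)² / 39.48 = 7.495×10²² m³.
a = 4.216×10⁷ m = 42163 km.
Altitude h = a − R = 42163 − 6371 = 35792 km.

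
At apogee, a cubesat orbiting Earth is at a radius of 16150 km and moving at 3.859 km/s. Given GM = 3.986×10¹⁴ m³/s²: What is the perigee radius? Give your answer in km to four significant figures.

r_a = 1.615×10⁷ m.
Specific energy ε = v²/2 − μ/r = -1.724×10⁷ J/kg, so a = −μ/(2ε) = 1.156×10⁷ m.
The apsides satisfy r_p + r_a = 2a, so the perigee radius is 2a − r_a = 6.977×10⁶ m = 6977.1 km.

perigee radius ≈ 6977 km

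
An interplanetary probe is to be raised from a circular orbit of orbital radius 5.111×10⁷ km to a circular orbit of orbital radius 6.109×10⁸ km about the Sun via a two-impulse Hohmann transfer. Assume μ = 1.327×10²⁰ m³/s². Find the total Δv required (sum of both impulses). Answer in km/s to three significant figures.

Δv_total ≈ 27.2 km/s

r₁ = 5.111×10⁷ km = 5.111×10¹⁰ m.
r₂ = 6.109×10⁸ km = 6.109×10¹¹ m.
Transfer ellipse a_t = (r₁ + r₂)/2 = 3.310×10¹¹ m.
At r₁: circular v_c1 = √(μ/r₁) = 50950 m/s; transfer-perihelion v_p = √[μ(2/r₁ − 1/a_t)] = 69220 m/s.
Δv₁ = v_p − v_c1 = 18270 m/s.
At r₂: circular v_c2 = √(μ/r₂) = 14740 m/s; transfer-aphelion v_a = √[μ(2/r₂ − 1/a_t)] = 5791 m/s.
Δv₂ = v_c2 − v_a = 8947 m/s.
Total Δv = Δv₁ + Δv₂ = 27220 m/s = 27.22 km/s.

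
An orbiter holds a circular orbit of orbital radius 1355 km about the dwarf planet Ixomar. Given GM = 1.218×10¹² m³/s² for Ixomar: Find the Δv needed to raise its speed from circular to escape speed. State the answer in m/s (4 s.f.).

r = 1355 km = 1.355×10⁶ m.
Circular speed v_c = √(μ/r) = 948.1 m/s.
Escape speed v_esc = √(2μ/r) = √2 × v_c = 1341 m/s.
Δv = v_esc − v_c = 392.7 m/s.

Δv ≈ 392.7 m/s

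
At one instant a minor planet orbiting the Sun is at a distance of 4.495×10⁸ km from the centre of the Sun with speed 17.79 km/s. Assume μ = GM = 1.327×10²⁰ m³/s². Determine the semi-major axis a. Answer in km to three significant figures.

r = 4.495×10¹¹ m.
Vis-viva rearranged: 1/a = 2/r − v²/μ = 4.449×10⁻¹² − 2.385×10⁻¹² = 2.064×10⁻¹² m⁻¹.
a = 4.844×10¹¹ m = 4.8440×10⁸ km.

a ≈ 4.84×10⁸ km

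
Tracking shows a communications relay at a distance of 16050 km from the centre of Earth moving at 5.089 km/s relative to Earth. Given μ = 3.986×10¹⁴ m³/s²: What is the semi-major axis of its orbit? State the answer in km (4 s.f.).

a ≈ 16770 km

r = 1.605×10⁷ m.
Specific orbital energy ε = v²/2 − μ/r = (5089)²/2 − 3.986×10¹⁴/1.605×10⁷ = -1.189×10⁷ J/kg.
Since ε = −μ/(2a), a = −μ/(2ε) = 1.677×10⁷ m = 16768 km.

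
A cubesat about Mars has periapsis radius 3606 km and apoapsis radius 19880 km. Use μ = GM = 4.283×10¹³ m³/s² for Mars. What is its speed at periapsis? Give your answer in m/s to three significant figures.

v ≈ 4480 m/s

Semi-major axis a = (r_p + r_a)/2 = 11743 km = 1.174×10⁷ m.
Vis-viva: v² = μ(2/r − 1/a) = 4.283×10¹³ × (5.546×10⁻⁷ − 8.516×10⁻⁸) = 2.011×10⁷ m²/s².
v = 4484 m/s.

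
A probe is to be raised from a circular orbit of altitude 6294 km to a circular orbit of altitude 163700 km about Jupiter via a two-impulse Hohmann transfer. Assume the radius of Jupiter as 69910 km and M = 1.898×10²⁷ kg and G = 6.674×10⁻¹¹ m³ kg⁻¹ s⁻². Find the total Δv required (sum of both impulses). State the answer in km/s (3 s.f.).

μ = GM = 6.674×10⁻¹¹ × 1.898×10²⁷ = 1.267×10¹⁷ m³/s².
r₁ = 69910 + 6294 = 76204 km = 7.6204×10⁷ m.
r₂ = 69910 + 163700 = 233610 km = 2.3361×10⁸ m.
Transfer ellipse a_t = (r₁ + r₂)/2 = 1.549×10⁸ m.
At r₁: circular v_c1 = √(μ/r₁) = 40770 m/s; transfer-perijove v_p = √[μ(2/r₁ − 1/a_t)] = 50070 m/s.
Δv₁ = v_p − v_c1 = 9297 m/s.
At r₂: circular v_c2 = √(μ/r₂) = 23290 m/s; transfer-apojove v_a = √[μ(2/r₂ − 1/a_t)] = 16330 m/s.
Δv₂ = v_c2 − v_a = 6954 m/s.
Total Δv = Δv₁ + Δv₂ = 16250 m/s = 16.25 km/s.

Δv_total ≈ 16.3 km/s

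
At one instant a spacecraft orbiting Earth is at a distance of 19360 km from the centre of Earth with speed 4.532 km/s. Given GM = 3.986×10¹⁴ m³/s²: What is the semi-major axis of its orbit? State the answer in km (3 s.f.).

r = 1.936×10⁷ m.
Specific orbital energy ε = v²/2 − μ/r = (4532)²/2 − 3.986×10¹⁴/1.936×10⁷ = -1.032×10⁷ J/kg.
Since ε = −μ/(2a), a = −μ/(2ε) = 1.931×10⁷ m = 19313 km.

a ≈ 19300 km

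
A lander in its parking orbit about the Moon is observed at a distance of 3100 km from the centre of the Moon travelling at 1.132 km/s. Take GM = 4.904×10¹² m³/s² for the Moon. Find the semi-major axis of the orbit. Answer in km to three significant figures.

a ≈ 2610 km

r = 3.100×10⁶ m.
Vis-viva rearranged: 1/a = 2/r − v²/μ = 6.452×10⁻⁷ − 2.613×10⁻⁷ = 3.839×10⁻⁷ m⁻¹.
a = 2.605×10⁶ m = 2605.1 km.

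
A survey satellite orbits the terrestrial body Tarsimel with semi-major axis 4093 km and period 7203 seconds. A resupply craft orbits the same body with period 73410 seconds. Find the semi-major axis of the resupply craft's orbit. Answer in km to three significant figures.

a₂ ≈ 19200 km

Kepler's third law: a³ ∝ T², so a₂ = a₁ (T₂/T₁)^(2/3).
T₂/T₁ = 10.19, (T₂/T₁)^(2/3) = 4.701.
a₂ = 4093 × 4.701 = 19240 km.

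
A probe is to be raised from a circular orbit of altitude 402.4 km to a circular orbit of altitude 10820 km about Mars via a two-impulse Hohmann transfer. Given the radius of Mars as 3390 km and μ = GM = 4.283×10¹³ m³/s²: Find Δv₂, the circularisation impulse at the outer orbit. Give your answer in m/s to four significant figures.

Δv ≈ 609.2 m/s

r₁ = 3390 + 402.4 = 3792.4 km = 3.7924×10⁶ m.
r₂ = 3390 + 10820 = 14210 km = 1.4210×10⁷ m.
Transfer ellipse a_t = (r₁ + r₂)/2 = 9.001×10⁶ m.
At r₁: circular v_c1 = √(μ/r₁) = 3361 m/s; transfer-periapsis v_p = √[μ(2/r₁ − 1/a_t)] = 4222 m/s.
At r₂: circular v_c2 = √(μ/r₂) = 1736 m/s; transfer-apoapsis v_a = √[μ(2/r₂ − 1/a_t)] = 1127 m/s.
Δv₂ = v_c2 − v_a = 609.2 m/s.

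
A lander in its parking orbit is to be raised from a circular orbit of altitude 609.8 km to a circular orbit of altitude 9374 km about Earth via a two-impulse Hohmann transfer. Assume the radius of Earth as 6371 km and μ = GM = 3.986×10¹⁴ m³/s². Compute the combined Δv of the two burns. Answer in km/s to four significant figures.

Δv_total ≈ 2.426 km/s

r₁ = 6371 + 609.8 = 6980.8 km = 6.9808×10⁶ m.
r₂ = 6371 + 9374 = 15745 km = 1.5745×10⁷ m.
Transfer ellipse a_t = (r₁ + r₂)/2 = 1.136×10⁷ m.
At r₁: circular v_c1 = √(μ/r₁) = 7556 m/s; transfer-perigee v_p = √[μ(2/r₁ − 1/a_t)] = 8895 m/s.
Δv₁ = v_p − v_c1 = 1339 m/s.
At r₂: circular v_c2 = √(μ/r₂) = 5031 m/s; transfer-apogee v_a = √[μ(2/r₂ − 1/a_t)] = 3944 m/s.
Δv₂ = v_c2 − v_a = 1088 m/s.
Total Δv = Δv₁ + Δv₂ = 2426 m/s = 2.426 km/s.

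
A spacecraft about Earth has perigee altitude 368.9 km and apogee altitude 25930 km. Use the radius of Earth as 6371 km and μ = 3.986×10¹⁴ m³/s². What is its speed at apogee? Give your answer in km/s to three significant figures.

r_p = 6371 + 368.9 = 6739.9 km = 6.7399×10⁶ m.
r_a = 6371 + 25930 = 32301 km = 3.2301×10⁷ m.
Semi-major axis a = (r_p + r_a)/2 = 19520 km = 1.952×10⁷ m.
Vis-viva: v² = μ(2/r − 1/a) = 3.986×10¹⁴ × (6.192×10⁻⁸ − 5.123×10⁻⁸) = 4.261×10⁶ m²/s².
v = 2064 m/s = 2.064 km/s.

v ≈ 2.06 km/s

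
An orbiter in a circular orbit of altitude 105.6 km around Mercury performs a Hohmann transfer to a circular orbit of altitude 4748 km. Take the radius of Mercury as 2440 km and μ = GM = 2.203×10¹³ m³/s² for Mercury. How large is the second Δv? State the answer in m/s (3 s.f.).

r₁ = 2440 + 105.6 = 2545.6 km = 2.5456×10⁶ m.
r₂ = 2440 + 4748 = 7188.0 km = 7.1880×10⁶ m.
Transfer ellipse a_t = (r₁ + r₂)/2 = 4.867×10⁶ m.
At r₁: circular v_c1 = √(μ/r₁) = 2942 m/s; transfer-periherm v_p = √[μ(2/r₁ − 1/a_t)] = 3575 m/s.
At r₂: circular v_c2 = √(μ/r₂) = 1751 m/s; transfer-apoherm v_a = √[μ(2/r₂ − 1/a_t)] = 1266 m/s.
Δv₂ = v_c2 − v_a = 484.5 m/s.

Δv ≈ 485 m/s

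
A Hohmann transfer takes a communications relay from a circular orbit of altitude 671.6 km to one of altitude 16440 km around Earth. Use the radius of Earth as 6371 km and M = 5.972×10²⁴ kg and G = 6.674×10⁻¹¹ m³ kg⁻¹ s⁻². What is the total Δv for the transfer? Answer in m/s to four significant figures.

Δv_total ≈ 3086 m/s

μ = GM = 6.674×10⁻¹¹ × 5.972×10²⁴ = 3.986×10¹⁴ m³/s².
r₁ = 6371 + 671.6 = 7042.6 km = 7.0426×10⁶ m.
r₂ = 6371 + 16440 = 22811 km = 2.2811×10⁷ m.
Transfer ellipse a_t = (r₁ + r₂)/2 = 1.493×10⁷ m.
At r₁: circular v_c1 = √(μ/r₁) = 7523 m/s; transfer-perigee v_p = √[μ(2/r₁ − 1/a_t)] = 9300 m/s.
Δv₁ = v_p − v_c1 = 1777 m/s.
At r₂: circular v_c2 = √(μ/r₂) = 4180 m/s; transfer-apogee v_a = √[μ(2/r₂ − 1/a_t)] = 2871 m/s.
Δv₂ = v_c2 − v_a = 1309 m/s.
Total Δv = Δv₁ + Δv₂ = 3086 m/s.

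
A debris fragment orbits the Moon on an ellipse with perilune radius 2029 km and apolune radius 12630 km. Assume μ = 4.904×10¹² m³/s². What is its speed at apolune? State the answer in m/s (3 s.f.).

v ≈ 328 m/s

Semi-major axis a = (r_p + r_a)/2 = 7329.5 km = 7.330×10⁶ m.
Vis-viva: v² = μ(2/r − 1/a) = 4.904×10¹² × (1.584×10⁻⁷ − 1.364×10⁻⁷) = 1.075×10⁵ m²/s².
v = 327.9 m/s.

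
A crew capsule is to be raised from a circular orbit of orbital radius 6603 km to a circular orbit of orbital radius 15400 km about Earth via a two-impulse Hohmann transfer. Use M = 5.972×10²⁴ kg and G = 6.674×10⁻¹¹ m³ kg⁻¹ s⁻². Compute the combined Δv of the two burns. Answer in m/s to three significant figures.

Δv_total ≈ 2570 m/s

μ = GM = 6.674×10⁻¹¹ × 5.972×10²⁴ = 3.986×10¹⁴ m³/s².
r₁ = 6603 km = 6.603×10⁶ m.
r₂ = 15400 km = 1.540×10⁷ m.
Transfer ellipse a_t = (r₁ + r₂)/2 = 1.100×10⁷ m.
At r₁: circular v_c1 = √(μ/r₁) = 7769 m/s; transfer-perigee v_p = √[μ(2/r₁ − 1/a_t)] = 9192 m/s.
Δv₁ = v_p − v_c1 = 1423 m/s.
At r₂: circular v_c2 = √(μ/r₂) = 5087 m/s; transfer-apogee v_a = √[μ(2/r₂ − 1/a_t)] = 3941 m/s.
Δv₂ = v_c2 − v_a = 1146 m/s.
Total Δv = Δv₁ + Δv₂ = 2569 m/s.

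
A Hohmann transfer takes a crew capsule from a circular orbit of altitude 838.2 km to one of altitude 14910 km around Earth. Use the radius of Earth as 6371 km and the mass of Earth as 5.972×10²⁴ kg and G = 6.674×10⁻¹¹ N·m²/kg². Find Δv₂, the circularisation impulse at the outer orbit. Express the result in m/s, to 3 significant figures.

Δv ≈ 1250 m/s

μ = GM = 6.674×10⁻¹¹ × 5.972×10²⁴ = 3.986×10¹⁴ m³/s².
r₁ = 6371 + 838.2 = 7209.2 km = 7.2092×10⁶ m.
r₂ = 6371 + 14910 = 21281 km = 2.1281×10⁷ m.
Transfer ellipse a_t = (r₁ + r₂)/2 = 1.425×10⁷ m.
At r₁: circular v_c1 = √(μ/r₁) = 7435 m/s; transfer-perigee v_p = √[μ(2/r₁ − 1/a_t)] = 9088 m/s.
At r₂: circular v_c2 = √(μ/r₂) = 4328 m/s; transfer-apogee v_a = √[μ(2/r₂ − 1/a_t)] = 3079 m/s.
Δv₂ = v_c2 − v_a = 1249 m/s.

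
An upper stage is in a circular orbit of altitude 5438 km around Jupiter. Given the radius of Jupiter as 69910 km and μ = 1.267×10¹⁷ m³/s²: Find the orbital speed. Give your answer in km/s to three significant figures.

r = 69910 + 5438 = 75348 km = 7.5348×10⁷ m.
For a circular orbit v = √(μ/r) = √(1.267×10¹⁷ / 7.535×10⁷) = √(1.682×10⁹) = 41010 m/s.
That is 41.01 km/s.

v ≈ 41.0 km/s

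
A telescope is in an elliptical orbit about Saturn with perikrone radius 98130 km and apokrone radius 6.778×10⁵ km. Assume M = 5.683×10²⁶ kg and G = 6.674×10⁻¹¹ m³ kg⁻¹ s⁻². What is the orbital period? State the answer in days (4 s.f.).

T ≈ 2.853 days

μ = GM = 6.674×10⁻¹¹ × 5.683×10²⁶ = 3.793×10¹⁶ m³/s².
Semi-major axis a = (r_p + r_a)/2 = (98130 + 6.7780×10⁵)/2 = 3.8796×10⁵ km = 3.880×10⁸ m.
By Kepler's third law T = 2π√(a³/μ) = 2π × 3.924×10⁴ = 2.465×10⁵ s.
= 2.853 days.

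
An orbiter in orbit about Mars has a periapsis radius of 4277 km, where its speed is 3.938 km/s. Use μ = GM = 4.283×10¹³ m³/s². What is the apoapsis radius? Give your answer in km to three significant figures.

apoapsis radius ≈ 14700 km

r_p = 4.277×10⁶ m.
Specific energy ε = v²/2 − μ/r = -2.260×10⁶ J/kg, so a = −μ/(2ε) = 9.475×10⁶ m.
The apsides satisfy r_p + r_a = 2a, so the apoapsis radius is 2a − r_p = 1.467×10⁷ m = 14673 km.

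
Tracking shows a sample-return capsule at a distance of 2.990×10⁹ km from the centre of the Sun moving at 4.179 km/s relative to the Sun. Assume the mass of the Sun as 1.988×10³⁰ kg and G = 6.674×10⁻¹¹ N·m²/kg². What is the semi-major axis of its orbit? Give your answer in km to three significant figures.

a ≈ 1.86×10⁹ km

μ = GM = 6.674×10⁻¹¹ × 1.988×10³⁰ = 1.327×10²⁰ m³/s².
r = 2.990×10¹² m.
Specific orbital energy ε = v²/2 − μ/r = (4179)²/2 − 1.327×10²⁰/2.990×10¹² = -3.564×10⁷ J/kg.
Since ε = −μ/(2a), a = −μ/(2ε) = 1.861×10¹² m = 1.8613×10⁹ km.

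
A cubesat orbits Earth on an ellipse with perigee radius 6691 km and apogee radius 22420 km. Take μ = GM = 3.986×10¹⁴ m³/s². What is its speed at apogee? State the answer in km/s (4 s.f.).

v ≈ 2.859 km/s

Semi-major axis a = (r_p + r_a)/2 = 14556 km = 1.456×10⁷ m.
Vis-viva: v² = μ(2/r − 1/a) = 3.986×10¹⁴ × (8.921×10⁻⁸ − 6.870×10⁻⁸) = 8.173×10⁶ m²/s².
v = 2859 m/s = 2.859 km/s.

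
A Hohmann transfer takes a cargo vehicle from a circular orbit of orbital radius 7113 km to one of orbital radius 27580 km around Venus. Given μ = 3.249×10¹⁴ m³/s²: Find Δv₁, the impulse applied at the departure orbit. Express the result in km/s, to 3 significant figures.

Δv ≈ 1.76 km/s

r₁ = 7113 km = 7.113×10⁶ m.
r₂ = 27580 km = 2.758×10⁷ m.
Transfer ellipse a_t = (r₁ + r₂)/2 = 1.735×10⁷ m.
At r₁: circular v_c1 = √(μ/r₁) = 6758 m/s; transfer-periapsis v_p = √[μ(2/r₁ − 1/a_t)] = 8522 m/s.
Δv₁ = v_p − v_c1 = 1763 m/s.
= 1.763 km/s.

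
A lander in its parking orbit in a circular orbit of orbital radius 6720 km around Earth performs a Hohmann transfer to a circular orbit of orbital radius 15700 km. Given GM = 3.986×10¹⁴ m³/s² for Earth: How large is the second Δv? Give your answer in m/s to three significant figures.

r₁ = 6720 km = 6.720×10⁶ m.
r₂ = 15700 km = 1.570×10⁷ m.
Transfer ellipse a_t = (r₁ + r₂)/2 = 1.121×10⁷ m.
At r₁: circular v_c1 = √(μ/r₁) = 7702 m/s; transfer-perigee v_p = √[μ(2/r₁ − 1/a_t)] = 9114 m/s.
At r₂: circular v_c2 = √(μ/r₂) = 5039 m/s; transfer-apogee v_a = √[μ(2/r₂ − 1/a_t)] = 3901 m/s.
Δv₂ = v_c2 − v_a = 1137 m/s.

Δv ≈ 1140 m/s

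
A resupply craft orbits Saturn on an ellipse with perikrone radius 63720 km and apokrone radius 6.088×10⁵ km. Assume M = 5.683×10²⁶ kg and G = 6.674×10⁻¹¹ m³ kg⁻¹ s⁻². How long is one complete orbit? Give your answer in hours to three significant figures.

T ≈ 55.3 hours

μ = GM = 6.674×10⁻¹¹ × 5.683×10²⁶ = 3.793×10¹⁶ m³/s².
Semi-major axis a = (r_p + r_a)/2 = (63720 + 6.0880×10⁵)/2 = 3.3626×10⁵ km = 3.363×10⁸ m.
By Kepler's third law T = 2π√(a³/μ) = 2π × 3.166×10⁴ = 1.989×10⁵ s.
= 55.26 hours.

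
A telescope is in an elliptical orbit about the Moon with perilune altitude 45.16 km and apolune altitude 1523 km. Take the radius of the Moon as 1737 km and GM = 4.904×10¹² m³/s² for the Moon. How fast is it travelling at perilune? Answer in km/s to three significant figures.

r_p = 1737 + 45.16 = 1782.2 km = 1.7822×10⁶ m.
r_a = 1737 + 1523 = 3260.0 km = 3.2600×10⁶ m.
Semi-major axis a = (r_p + r_a)/2 = 2521.1 km = 2.521×10⁶ m.
Vis-viva: v² = μ(2/r − 1/a) = 4.904×10¹² × (1.122×10⁻⁶ − 3.967×10⁻⁷) = 3.558×10⁶ m²/s².
v = 1886 m/s = 1.886 km/s.

v ≈ 1.89 km/s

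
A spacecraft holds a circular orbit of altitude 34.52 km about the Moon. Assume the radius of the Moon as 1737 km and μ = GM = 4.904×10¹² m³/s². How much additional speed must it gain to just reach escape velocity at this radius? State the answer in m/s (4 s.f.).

r = 1737 + 34.52 = 1771.5 km = 1.7715×10⁶ m.
Circular speed v_c = √(μ/r) = 1664 m/s.
Escape speed v_esc = √(2μ/r) = √2 × v_c = 2353 m/s.
Δv = v_esc − v_c = 689.2 m/s.

Δv ≈ 689.2 m/s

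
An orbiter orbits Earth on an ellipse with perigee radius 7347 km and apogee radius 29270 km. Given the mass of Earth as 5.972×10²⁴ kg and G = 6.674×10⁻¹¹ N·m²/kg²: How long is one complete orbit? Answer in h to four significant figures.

T ≈ 6.849 h

μ = GM = 6.674×10⁻¹¹ × 5.972×10²⁴ = 3.986×10¹⁴ m³/s².
Semi-major axis a = (r_p + r_a)/2 = (7347.0 + 29270)/2 = 18308 km = 1.831×10⁷ m.
By Kepler's third law T = 2π√(a³/μ) = 2π × 3.924×10³ = 2.466×10⁴ s.
= 6.849 h.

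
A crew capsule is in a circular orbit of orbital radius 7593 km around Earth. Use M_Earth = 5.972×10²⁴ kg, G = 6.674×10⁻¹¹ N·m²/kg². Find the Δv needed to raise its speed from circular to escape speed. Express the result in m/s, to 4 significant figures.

Δv ≈ 3001 m/s

μ = GM = 6.674×10⁻¹¹ × 5.972×10²⁴ = 3.986×10¹⁴ m³/s².
r = 7593 km = 7.593×10⁶ m.
Circular speed v_c = √(μ/r) = 7245 m/s.
Escape speed v_esc = √(2μ/r) = √2 × v_c = 10250 m/s.
Δv = v_esc − v_c = 3001 m/s.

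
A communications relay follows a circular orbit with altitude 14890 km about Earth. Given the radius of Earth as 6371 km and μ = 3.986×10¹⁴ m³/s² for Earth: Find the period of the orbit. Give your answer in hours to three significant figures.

r = 6371 + 14890 = 21261 km = 2.1261×10⁷ m.
Kepler's third law: T = 2π√(r³/μ) = 2π√((2.126×10⁷)³ / 3.986×10¹⁴).
r³/μ = 2.411×10⁷ s², so T = 2π × 4.910×10³ = 3.085×10⁴ s.
Converting: 3.085×10⁴ s ÷ 3600 = 8.570 hours.

T ≈ 8.57 hours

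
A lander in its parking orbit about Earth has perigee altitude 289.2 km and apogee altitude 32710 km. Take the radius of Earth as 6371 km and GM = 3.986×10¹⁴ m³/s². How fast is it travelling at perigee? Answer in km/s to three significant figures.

v ≈ 10.1 km/s

r_p = 6371 + 289.2 = 6660.2 km = 6.6602×10⁶ m.
r_a = 6371 + 32710 = 39081 km = 3.9081×10⁷ m.
Semi-major axis a = (r_p + r_a)/2 = 22871 km = 2.287×10⁷ m.
Vis-viva: v² = μ(2/r − 1/a) = 3.986×10¹⁴ × (3.003×10⁻⁷ − 4.372×10⁻⁸) = 1.023×10⁸ m²/s².
v = 10110 m/s = 10.11 km/s.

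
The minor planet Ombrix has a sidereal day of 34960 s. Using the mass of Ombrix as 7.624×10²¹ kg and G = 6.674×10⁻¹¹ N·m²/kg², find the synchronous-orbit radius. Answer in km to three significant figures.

r_sync ≈ 2510 km

μ = GM = 6.674×10⁻¹¹ × 7.624×10²¹ = 5.088×10¹¹ m³/s².
A synchronous orbit has period T, so by Kepler's third law a = (μT²/4π²)^(1/3).
μT²/4π² = 5.088×10¹¹ × (3.496×10⁴)² / 39.48 = 1.575×10¹⁹ m³.
a = 2.507×10⁶ m = 2506.8 km.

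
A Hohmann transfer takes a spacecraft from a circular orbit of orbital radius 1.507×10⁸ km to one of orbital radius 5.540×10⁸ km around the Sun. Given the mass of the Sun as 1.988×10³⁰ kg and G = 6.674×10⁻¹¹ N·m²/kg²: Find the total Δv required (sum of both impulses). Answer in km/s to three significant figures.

Δv_total ≈ 12.9 km/s

μ = GM = 6.674×10⁻¹¹ × 1.988×10³⁰ = 1.327×10²⁰ m³/s².
r₁ = 1.507×10⁸ km = 1.507×10¹¹ m.
r₂ = 5.540×10⁸ km = 5.540×10¹¹ m.
Transfer ellipse a_t = (r₁ + r₂)/2 = 3.524×10¹¹ m.
At r₁: circular v_c1 = √(μ/r₁) = 29670 m/s; transfer-perihelion v_p = √[μ(2/r₁ − 1/a_t)] = 37210 m/s.
Δv₁ = v_p − v_c1 = 7534 m/s.
At r₂: circular v_c2 = √(μ/r₂) = 15480 m/s; transfer-aphelion v_a = √[μ(2/r₂ − 1/a_t)] = 10120 m/s.
Δv₂ = v_c2 − v_a = 5355 m/s.
Total Δv = Δv₁ + Δv₂ = 12890 m/s = 12.89 km/s.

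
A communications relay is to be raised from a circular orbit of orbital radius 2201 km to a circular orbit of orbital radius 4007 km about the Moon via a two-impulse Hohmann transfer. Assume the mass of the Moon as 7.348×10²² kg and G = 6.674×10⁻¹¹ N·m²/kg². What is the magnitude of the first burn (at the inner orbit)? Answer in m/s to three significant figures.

Δv ≈ 203 m/s

μ = GM = 6.674×10⁻¹¹ × 7.348×10²² = 4.904×10¹² m³/s².
r₁ = 2201 km = 2.201×10⁶ m.
r₂ = 4007 km = 4.007×10⁶ m.
Transfer ellipse a_t = (r₁ + r₂)/2 = 3.104×10⁶ m.
At r₁: circular v_c1 = √(μ/r₁) = 1493 m/s; transfer-perilune v_p = √[μ(2/r₁ − 1/a_t)] = 1696 m/s.
Δv₁ = v_p − v_c1 = 203.3 m/s.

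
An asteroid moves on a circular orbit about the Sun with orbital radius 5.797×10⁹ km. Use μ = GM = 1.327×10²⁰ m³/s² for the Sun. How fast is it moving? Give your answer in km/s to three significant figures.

r = 5.797×10⁹ km = 5.797×10¹² m.
For a circular orbit v = √(μ/r) = √(1.327×10²⁰ / 5.797×10¹²) = √(2.289×10⁷) = 4784 m/s.
That is 4.784 km/s.

v ≈ 4.78 km/s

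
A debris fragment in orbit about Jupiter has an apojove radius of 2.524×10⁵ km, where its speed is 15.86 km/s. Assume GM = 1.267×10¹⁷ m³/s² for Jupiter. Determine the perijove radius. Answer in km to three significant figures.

perijove radius ≈ 84400 km

r_a = 2.524×10⁸ m.
Specific energy ε = v²/2 − μ/r = -3.762×10⁸ J/kg, so a = −μ/(2ε) = 1.684×10⁸ m.
The apsides satisfy r_p + r_a = 2a, so the perijove radius is 2a − r_a = 8.438×10⁷ m = 84379 km.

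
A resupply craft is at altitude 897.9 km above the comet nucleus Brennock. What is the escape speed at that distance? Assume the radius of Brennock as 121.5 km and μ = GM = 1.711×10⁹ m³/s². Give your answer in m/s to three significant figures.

v_esc ≈ 57.9 m/s

r = 121.5 + 897.9 = 1019.4 km = 1.0194×10⁶ m.
Escape speed v_esc = √(2μ/r) = √(2 × 1.711×10⁹ / 1.019×10⁶) = √(3.357×10³) = 57.94 m/s.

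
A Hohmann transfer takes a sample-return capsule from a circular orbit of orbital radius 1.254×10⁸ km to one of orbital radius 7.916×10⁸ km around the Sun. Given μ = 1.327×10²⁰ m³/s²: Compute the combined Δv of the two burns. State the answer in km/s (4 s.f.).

r₁ = 1.254×10⁸ km = 1.254×10¹¹ m.
r₂ = 7.916×10⁸ km = 7.916×10¹¹ m.
Transfer ellipse a_t = (r₁ + r₂)/2 = 4.585×10¹¹ m.
At r₁: circular v_c1 = √(μ/r₁) = 32530 m/s; transfer-perihelion v_p = √[μ(2/r₁ − 1/a_t)] = 42740 m/s.
Δv₁ = v_p − v_c1 = 10210 m/s.
At r₂: circular v_c2 = √(μ/r₂) = 12950 m/s; transfer-aphelion v_a = √[μ(2/r₂ − 1/a_t)] = 6771 m/s.
Δv₂ = v_c2 − v_a = 6176 m/s.
Total Δv = Δv₁ + Δv₂ = 16390 m/s = 16.39 km/s.

Δv_total ≈ 16.39 km/s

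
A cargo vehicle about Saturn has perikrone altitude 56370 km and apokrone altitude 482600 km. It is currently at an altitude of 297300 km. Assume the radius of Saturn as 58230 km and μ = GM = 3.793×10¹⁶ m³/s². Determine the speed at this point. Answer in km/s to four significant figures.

v ≈ 9.881 km/s

r_p = 58230 + 56370 = 114600 km = 1.1460×10⁸ m.
r_a = 58230 + 482600 = 540830 km = 5.4083×10⁸ m.
r = 58230 + 297300 = 3.5553×10⁵ km = 3.555×10⁸ m.
Semi-major axis a = (r_p + r_a)/2 = 3.2772×10⁵ km = 3.277×10⁸ m.
Vis-viva: v² = μ(2/r − 1/a) = 3.793×10¹⁶ × (5.625×10⁻⁹ − 3.051×10⁻⁹) = 9.763×10⁷ m²/s².
v = 9881 m/s = 9.881 km/s.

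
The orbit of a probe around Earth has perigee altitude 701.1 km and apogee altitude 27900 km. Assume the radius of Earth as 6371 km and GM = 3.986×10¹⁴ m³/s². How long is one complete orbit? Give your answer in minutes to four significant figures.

T ≈ 493.0 minutes

r_p = 6371 + 701.1 = 7072.1 km = 7.0721×10⁶ m.
r_a = 6371 + 27900 = 34271 km = 3.4271×10⁷ m.
Semi-major axis a = (r_p + r_a)/2 = (7072.1 + 34271)/2 = 20672 km = 2.067×10⁷ m.
By Kepler's third law T = 2π√(a³/μ) = 2π × 4.708×10³ = 2.958×10⁴ s.
= 493.0 minutes.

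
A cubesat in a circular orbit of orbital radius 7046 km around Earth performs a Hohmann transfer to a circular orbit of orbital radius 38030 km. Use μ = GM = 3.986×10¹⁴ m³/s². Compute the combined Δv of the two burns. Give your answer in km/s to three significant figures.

Δv_total ≈ 3.68 km/s

r₁ = 7046 km = 7.046×10⁶ m.
r₂ = 38030 km = 3.803×10⁷ m.
Transfer ellipse a_t = (r₁ + r₂)/2 = 2.254×10⁷ m.
At r₁: circular v_c1 = √(μ/r₁) = 7521 m/s; transfer-perigee v_p = √[μ(2/r₁ − 1/a_t)] = 9770 m/s.
Δv₁ = v_p − v_c1 = 2249 m/s.
At r₂: circular v_c2 = √(μ/r₂) = 3237 m/s; transfer-apogee v_a = √[μ(2/r₂ − 1/a_t)] = 1810 m/s.
Δv₂ = v_c2 − v_a = 1427 m/s.
Total Δv = Δv₁ + Δv₂ = 3676 m/s = 3.676 km/s.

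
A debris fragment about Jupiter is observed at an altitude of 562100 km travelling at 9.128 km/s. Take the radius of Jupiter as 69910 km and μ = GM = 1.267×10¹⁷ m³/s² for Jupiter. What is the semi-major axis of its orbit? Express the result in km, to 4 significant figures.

a ≈ 3.989×10⁵ km

r = 69910 + 562100 = 6.3201×10⁵ km = 6.320×10⁸ m.
Vis-viva rearranged: 1/a = 2/r − v²/μ = 3.165×10⁻⁹ − 6.576×10⁻¹⁰ = 2.507×10⁻⁹ m⁻¹.
a = 3.989×10⁸ m = 3.9890×10⁵ km.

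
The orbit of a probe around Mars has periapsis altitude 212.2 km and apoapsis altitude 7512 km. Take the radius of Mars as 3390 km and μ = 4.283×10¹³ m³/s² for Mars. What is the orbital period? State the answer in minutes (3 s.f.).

r_p = 3390 + 212.2 = 3602.2 km = 3.6022×10⁶ m.
r_a = 3390 + 7512 = 10902 km = 1.0902×10⁷ m.
Semi-major axis a = (r_p + r_a)/2 = (3602.2 + 10902)/2 = 7252.1 km = 7.252×10⁶ m.
By Kepler's third law T = 2π√(a³/μ) = 2π × 2.984×10³ = 1.875×10⁴ s.
= 312.5 minutes.

T ≈ 313 minutes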